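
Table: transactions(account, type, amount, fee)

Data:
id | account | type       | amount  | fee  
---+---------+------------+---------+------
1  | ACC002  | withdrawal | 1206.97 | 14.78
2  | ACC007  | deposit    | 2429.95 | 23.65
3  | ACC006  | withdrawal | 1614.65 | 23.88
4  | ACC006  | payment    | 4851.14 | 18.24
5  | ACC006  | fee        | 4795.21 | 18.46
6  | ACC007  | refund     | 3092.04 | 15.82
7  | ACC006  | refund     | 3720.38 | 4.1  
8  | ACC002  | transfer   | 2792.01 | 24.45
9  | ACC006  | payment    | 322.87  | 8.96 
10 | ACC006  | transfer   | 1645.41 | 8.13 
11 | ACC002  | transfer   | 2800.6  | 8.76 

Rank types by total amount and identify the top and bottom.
SELECT type, SUM(amount)
FROM transactions
GROUP BY type
ORDER BY SUM(amount)

All groups:
  deposit: 2429.95
  withdrawal: 2821.62
  fee: 4795.21
  payment: 5174.01
  refund: 6812.42
  transfer: 7238.02

Highest: transfer (7238.02)
Lowest: deposit (2429.95)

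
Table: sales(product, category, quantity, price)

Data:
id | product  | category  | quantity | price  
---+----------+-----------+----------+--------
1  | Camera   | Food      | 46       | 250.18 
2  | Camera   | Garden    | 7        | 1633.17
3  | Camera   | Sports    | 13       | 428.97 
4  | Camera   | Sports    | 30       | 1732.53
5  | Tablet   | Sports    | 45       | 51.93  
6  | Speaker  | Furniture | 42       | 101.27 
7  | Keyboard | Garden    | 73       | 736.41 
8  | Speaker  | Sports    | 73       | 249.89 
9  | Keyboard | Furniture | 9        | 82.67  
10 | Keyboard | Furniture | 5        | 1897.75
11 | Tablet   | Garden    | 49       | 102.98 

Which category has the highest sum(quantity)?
SELECT category, SUM(quantity) as val
FROM sales
GROUP BY category
ORDER BY val DESC
LIMIT 1

Result: Sports with sum(quantity) = 161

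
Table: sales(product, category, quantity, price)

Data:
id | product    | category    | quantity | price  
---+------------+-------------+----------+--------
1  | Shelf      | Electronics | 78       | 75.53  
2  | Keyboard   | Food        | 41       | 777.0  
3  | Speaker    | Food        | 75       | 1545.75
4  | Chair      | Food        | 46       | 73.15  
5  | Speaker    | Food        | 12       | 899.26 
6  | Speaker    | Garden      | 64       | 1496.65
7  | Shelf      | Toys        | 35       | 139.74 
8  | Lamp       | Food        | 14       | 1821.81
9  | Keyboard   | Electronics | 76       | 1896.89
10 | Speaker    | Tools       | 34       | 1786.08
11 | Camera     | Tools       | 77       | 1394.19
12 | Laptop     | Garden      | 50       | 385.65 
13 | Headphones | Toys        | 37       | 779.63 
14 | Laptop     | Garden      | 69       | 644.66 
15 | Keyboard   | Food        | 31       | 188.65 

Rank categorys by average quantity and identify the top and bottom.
SELECT category, AVG(quantity)
FROM sales
GROUP BY category
ORDER BY AVG(quantity)

All groups:
  Toys: 36.00
  Food: 36.50
  Tools: 55.50
  Garden: 61.00
  Electronics: 77.00

Highest: Electronics (77.00)
Lowest: Toys (36.00)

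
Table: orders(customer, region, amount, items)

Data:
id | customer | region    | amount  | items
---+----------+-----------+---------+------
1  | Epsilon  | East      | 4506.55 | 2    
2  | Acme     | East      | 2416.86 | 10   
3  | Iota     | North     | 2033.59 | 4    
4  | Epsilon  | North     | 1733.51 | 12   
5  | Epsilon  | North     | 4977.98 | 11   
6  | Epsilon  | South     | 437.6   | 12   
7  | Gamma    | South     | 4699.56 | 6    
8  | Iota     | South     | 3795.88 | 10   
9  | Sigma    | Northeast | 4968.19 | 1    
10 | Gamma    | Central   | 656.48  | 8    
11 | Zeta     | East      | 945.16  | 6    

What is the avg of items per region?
SELECT region, AVG(items) as result
FROM orders
GROUP BY region

Result:
  Central: 8.00
  East: 6.00
  North: 9.00
  Northeast: 1.00
  South: 9.33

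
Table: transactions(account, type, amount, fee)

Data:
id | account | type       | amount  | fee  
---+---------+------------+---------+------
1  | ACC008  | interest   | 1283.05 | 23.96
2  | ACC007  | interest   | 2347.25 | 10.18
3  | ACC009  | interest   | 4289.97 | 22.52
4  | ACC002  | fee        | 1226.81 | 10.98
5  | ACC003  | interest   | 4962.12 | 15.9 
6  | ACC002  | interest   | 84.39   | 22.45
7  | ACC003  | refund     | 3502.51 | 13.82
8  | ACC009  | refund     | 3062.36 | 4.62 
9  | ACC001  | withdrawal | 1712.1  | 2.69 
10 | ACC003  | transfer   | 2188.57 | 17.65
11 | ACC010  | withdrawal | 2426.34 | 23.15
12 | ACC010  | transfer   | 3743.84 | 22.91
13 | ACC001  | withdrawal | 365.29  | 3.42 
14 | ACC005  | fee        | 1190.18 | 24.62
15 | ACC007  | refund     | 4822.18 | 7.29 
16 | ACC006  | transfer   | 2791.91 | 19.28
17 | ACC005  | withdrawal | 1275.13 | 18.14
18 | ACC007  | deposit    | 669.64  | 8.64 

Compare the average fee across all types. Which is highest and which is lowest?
SELECT type, AVG(fee)
FROM transactions
GROUP BY type
ORDER BY AVG(fee)

All groups:
  refund: 8.58
  deposit: 8.64
  withdrawal: 11.85
  fee: 17.80
  interest: 19.00
  transfer: 19.95

Highest: transfer (19.95)
Lowest: refund (8.58)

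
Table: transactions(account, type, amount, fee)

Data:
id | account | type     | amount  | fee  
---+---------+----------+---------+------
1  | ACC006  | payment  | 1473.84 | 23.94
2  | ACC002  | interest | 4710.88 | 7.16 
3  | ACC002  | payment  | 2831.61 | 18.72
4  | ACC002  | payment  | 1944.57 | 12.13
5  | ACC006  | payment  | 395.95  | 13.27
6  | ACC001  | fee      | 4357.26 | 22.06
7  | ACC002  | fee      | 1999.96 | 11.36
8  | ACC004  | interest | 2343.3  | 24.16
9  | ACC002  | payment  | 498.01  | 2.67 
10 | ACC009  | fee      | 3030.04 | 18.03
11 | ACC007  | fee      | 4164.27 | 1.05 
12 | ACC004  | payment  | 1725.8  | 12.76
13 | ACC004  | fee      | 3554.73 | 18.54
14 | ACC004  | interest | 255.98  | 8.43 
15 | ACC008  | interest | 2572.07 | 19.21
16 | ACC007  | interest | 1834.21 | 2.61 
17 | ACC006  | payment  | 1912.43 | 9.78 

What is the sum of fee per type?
SELECT type, SUM(fee) as result
FROM transactions
GROUP BY type

Result:
  fee: 71.04
  interest: 61.57
  payment: 93.27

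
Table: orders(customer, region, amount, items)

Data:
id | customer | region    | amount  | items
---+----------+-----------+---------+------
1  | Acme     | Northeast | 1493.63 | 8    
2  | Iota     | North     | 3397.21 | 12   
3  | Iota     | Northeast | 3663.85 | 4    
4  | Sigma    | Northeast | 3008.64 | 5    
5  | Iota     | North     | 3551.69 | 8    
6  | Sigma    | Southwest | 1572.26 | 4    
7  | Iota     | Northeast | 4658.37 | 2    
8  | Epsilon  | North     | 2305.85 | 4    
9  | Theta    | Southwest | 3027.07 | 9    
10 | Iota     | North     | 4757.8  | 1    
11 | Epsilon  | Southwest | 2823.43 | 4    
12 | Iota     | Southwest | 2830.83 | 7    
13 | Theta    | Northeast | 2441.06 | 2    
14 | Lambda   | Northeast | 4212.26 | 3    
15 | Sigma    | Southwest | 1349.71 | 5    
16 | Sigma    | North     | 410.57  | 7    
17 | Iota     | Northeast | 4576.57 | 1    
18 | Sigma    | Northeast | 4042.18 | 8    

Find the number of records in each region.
SELECT region, COUNT(*) as count
FROM orders
GROUP BY region

Result:
  North: 5
  Northeast: 8
  Southwest: 5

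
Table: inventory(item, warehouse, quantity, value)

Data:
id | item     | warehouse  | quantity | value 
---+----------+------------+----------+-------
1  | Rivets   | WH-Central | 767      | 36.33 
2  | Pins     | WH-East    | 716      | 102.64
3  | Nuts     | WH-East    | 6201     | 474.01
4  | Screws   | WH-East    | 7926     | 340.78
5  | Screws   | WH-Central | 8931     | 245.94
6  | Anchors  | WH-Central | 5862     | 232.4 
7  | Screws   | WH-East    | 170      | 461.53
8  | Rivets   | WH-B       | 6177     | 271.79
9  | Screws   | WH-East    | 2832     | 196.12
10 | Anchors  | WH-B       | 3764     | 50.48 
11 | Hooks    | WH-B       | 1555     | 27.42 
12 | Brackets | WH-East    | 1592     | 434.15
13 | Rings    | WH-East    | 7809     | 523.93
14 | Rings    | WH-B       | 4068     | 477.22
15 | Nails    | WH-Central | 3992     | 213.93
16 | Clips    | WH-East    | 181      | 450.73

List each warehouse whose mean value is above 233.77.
SELECT warehouse, AVG(value)
FROM inventory
GROUP BY warehouse
HAVING AVG(value) > 233.77

Result:
  WH-East: avg=372.99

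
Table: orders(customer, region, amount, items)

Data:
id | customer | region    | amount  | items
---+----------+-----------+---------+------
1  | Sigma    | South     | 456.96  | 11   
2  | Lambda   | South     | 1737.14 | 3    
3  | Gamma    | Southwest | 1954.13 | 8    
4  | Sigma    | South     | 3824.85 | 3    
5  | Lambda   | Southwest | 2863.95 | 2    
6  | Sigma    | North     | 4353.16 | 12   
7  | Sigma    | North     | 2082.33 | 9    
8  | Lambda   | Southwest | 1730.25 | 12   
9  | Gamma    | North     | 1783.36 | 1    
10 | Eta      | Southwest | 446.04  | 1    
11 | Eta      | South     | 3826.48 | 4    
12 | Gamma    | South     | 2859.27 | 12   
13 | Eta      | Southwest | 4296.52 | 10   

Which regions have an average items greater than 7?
SELECT region, AVG(items)
FROM orders
GROUP BY region
HAVING AVG(items) > 7

Result:
  North: avg=7.33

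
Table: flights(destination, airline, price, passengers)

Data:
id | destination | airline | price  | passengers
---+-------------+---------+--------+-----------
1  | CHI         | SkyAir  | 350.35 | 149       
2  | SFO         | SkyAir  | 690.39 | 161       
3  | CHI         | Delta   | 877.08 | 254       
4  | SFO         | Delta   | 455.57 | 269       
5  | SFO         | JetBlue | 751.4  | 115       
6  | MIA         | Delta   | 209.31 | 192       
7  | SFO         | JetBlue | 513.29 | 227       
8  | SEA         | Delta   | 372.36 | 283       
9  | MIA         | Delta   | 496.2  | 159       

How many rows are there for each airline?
SELECT airline, COUNT(*) as count
FROM flights
GROUP BY airline

Result:
  Delta: 5
  JetBlue: 2
  SkyAir: 2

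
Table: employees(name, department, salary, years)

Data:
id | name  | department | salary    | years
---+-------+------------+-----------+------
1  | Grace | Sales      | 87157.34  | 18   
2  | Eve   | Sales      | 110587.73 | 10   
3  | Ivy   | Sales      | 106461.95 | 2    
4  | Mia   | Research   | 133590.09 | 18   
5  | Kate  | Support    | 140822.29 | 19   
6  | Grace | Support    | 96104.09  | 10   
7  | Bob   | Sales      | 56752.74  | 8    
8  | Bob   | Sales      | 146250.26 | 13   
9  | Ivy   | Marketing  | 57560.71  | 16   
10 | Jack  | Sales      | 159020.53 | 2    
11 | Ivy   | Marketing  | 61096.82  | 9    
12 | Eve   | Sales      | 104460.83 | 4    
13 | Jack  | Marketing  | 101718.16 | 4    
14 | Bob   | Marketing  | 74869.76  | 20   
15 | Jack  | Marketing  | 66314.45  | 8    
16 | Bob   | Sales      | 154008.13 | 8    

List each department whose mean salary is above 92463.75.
SELECT department, AVG(salary)
FROM employees
GROUP BY department
HAVING AVG(salary) > 92463.75

Result:
  Research: avg=133590.09
  Sales: avg=115587.44
  Support: avg=118463.19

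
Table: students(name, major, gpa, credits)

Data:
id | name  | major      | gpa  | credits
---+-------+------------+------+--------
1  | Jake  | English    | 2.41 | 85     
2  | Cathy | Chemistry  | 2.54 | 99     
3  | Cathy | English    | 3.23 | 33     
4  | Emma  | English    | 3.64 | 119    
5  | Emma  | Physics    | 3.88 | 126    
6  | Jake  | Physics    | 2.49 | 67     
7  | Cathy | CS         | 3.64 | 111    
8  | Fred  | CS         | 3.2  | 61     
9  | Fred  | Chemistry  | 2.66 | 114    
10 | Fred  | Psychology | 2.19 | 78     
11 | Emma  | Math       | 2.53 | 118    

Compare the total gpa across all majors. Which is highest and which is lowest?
SELECT major, SUM(gpa)
FROM students
GROUP BY major
ORDER BY SUM(gpa)

All groups:
  Psychology: 2.19
  Math: 2.53
  Chemistry: 5.20
  Physics: 6.37
  CS: 6.84
  English: 9.28

Highest: English (9.28)
Lowest: Psychology (2.19)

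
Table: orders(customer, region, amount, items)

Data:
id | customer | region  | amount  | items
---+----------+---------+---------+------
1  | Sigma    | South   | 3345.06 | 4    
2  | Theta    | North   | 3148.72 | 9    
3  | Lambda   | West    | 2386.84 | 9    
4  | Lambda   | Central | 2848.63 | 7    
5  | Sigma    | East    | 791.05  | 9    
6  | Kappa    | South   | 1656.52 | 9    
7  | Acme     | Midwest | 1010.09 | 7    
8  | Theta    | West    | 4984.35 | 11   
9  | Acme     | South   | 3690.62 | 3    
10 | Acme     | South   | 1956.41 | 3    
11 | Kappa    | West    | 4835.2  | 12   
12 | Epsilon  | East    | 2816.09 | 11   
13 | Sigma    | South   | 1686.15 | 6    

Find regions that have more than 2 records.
SELECT region, COUNT(*) as cnt
FROM orders
GROUP BY region
HAVING COUNT(*) > 2

Result:
  South: 5
  West: 3

Note: HAVING filters groups after aggregation, WHERE filters rows before.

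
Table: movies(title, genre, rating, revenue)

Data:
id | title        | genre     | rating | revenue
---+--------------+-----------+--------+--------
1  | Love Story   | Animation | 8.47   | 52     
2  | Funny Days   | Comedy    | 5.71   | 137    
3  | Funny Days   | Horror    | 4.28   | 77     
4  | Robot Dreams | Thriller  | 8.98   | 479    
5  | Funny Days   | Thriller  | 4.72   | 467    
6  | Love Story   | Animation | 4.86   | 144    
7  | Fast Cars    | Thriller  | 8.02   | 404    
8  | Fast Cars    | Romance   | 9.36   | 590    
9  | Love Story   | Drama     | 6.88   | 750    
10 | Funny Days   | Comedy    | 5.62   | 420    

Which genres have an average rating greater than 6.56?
SELECT genre, AVG(rating)
FROM movies
GROUP BY genre
HAVING AVG(rating) > 6.56

Result:
  Animation: avg=6.67
  Drama: avg=6.88
  Romance: avg=9.36
  Thriller: avg=7.24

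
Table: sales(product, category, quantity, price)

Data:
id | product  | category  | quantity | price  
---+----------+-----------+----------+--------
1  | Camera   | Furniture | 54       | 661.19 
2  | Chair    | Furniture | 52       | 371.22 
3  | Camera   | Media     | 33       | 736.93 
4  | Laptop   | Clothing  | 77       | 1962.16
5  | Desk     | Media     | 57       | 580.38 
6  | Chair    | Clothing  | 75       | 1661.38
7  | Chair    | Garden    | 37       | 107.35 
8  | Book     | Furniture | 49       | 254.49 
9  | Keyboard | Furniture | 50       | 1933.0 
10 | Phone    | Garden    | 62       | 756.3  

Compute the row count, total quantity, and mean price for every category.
SELECT category,
       COUNT(*) as cnt,
       SUM(quantity) as total_quantity,
       AVG(price) as avg_price
FROM sales
GROUP BY category

Result:
  Clothing: 2 records, 152 total quantity, 1811.77 avg price
  Furniture: 4 records, 205 total quantity, 804.98 avg price
  Garden: 2 records, 99 total quantity, 431.83 avg price
  Media: 2 records, 90 total quantity, 658.66 avg price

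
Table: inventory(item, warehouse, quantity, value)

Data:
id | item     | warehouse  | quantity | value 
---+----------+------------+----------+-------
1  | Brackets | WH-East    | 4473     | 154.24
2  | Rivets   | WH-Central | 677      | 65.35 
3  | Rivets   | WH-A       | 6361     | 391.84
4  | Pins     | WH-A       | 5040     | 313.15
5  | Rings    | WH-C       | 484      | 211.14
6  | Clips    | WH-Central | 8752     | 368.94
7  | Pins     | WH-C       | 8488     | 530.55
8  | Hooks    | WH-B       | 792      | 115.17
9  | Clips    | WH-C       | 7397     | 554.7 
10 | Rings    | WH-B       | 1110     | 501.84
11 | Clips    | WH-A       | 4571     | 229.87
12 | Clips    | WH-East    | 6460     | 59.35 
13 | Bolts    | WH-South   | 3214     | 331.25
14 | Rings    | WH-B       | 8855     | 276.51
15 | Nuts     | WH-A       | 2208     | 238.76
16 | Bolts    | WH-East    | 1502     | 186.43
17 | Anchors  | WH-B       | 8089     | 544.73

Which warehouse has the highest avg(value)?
SELECT warehouse, AVG(value) as val
FROM inventory
GROUP BY warehouse
ORDER BY val DESC
LIMIT 1

Result: WH-C with avg(value) = 432.13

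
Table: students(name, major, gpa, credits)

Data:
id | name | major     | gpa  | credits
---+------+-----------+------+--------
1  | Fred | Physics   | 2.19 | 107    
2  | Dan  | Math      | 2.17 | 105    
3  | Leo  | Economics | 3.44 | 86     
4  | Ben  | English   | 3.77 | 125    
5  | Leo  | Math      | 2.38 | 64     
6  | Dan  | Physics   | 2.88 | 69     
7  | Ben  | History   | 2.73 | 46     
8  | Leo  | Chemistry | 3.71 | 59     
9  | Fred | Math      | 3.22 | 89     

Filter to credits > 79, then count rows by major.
SELECT major, COUNT(*)
FROM students
WHERE credits > 79
GROUP BY major

Note: WHERE filters rows before grouping.

Result:
  Economics: 1
  English: 1
  Math: 2
  Physics: 1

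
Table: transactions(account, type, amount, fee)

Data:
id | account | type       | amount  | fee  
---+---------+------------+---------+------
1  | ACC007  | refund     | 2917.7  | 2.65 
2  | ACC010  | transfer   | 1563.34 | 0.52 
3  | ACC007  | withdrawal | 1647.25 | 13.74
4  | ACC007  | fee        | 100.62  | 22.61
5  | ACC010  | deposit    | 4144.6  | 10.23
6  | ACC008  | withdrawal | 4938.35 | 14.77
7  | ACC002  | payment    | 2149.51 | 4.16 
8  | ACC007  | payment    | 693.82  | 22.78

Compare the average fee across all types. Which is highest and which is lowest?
SELECT type, AVG(fee)
FROM transactions
GROUP BY type
ORDER BY AVG(fee)

All groups:
  transfer: 0.52
  refund: 2.65
  deposit: 10.23
  payment: 13.47
  withdrawal: 14.26
  fee: 22.61

Highest: fee (22.61)
Lowest: transfer (0.52)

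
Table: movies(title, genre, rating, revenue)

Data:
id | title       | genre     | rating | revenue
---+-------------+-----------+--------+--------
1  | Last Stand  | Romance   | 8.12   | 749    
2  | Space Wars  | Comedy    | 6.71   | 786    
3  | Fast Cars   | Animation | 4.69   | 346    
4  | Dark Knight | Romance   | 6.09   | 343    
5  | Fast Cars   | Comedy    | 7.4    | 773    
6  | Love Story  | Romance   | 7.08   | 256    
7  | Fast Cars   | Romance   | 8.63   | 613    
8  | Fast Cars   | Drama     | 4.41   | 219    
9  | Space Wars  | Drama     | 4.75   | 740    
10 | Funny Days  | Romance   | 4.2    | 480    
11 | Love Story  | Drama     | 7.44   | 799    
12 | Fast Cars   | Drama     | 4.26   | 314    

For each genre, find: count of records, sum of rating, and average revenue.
SELECT genre,
       COUNT(*) as cnt,
       SUM(rating) as total_rating,
       AVG(revenue) as avg_revenue
FROM movies
GROUP BY genre

Result:
  Animation: 1 records, 4.69 total rating, 346.00 avg revenue
  Comedy: 2 records, 14.11 total rating, 779.50 avg revenue
  Drama: 4 records, 20.86 total rating, 518.00 avg revenue
  Romance: 5 records, 34.12 total rating, 488.20 avg revenue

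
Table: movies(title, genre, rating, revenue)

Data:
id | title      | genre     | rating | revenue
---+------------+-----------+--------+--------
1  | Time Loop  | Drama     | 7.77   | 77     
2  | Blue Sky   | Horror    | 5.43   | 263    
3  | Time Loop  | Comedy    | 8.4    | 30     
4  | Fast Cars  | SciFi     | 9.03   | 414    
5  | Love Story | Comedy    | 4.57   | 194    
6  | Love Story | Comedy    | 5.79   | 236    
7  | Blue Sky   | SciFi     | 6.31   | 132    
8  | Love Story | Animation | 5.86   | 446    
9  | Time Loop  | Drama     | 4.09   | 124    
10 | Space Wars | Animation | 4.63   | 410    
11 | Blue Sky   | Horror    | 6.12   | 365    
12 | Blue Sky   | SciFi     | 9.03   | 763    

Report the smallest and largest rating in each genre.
SELECT genre, MIN(rating), MAX(rating)
FROM movies
GROUP BY genre

Result:
  Animation: min=4.63, max=5.86
  Comedy: min=4.57, max=8.40
  Drama: min=4.09, max=7.77
  Horror: min=5.43, max=6.12
  SciFi: min=6.31, max=9.03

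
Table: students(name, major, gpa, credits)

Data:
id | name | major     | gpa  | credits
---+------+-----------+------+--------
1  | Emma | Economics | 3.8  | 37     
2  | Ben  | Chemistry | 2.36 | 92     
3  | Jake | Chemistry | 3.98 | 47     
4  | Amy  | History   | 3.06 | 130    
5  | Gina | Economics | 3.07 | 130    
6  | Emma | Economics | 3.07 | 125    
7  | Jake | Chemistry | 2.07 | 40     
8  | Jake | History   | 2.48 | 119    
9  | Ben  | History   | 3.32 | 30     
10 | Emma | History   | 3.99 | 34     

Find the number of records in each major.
SELECT major, COUNT(*) as count
FROM students
GROUP BY major

Result:
  Chemistry: 3
  Economics: 3
  History: 4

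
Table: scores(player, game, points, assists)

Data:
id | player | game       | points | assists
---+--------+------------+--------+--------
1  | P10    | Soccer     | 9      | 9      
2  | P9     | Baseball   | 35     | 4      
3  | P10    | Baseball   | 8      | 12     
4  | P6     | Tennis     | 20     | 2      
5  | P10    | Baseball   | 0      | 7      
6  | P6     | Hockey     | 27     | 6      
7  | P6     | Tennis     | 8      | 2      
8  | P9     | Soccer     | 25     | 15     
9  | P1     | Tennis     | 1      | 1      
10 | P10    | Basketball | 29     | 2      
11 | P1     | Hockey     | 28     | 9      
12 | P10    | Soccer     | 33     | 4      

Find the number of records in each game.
SELECT game, COUNT(*) as count
FROM scores
GROUP BY game

Result:
  Baseball: 3
  Basketball: 1
  Hockey: 2
  Soccer: 3
  Tennis: 3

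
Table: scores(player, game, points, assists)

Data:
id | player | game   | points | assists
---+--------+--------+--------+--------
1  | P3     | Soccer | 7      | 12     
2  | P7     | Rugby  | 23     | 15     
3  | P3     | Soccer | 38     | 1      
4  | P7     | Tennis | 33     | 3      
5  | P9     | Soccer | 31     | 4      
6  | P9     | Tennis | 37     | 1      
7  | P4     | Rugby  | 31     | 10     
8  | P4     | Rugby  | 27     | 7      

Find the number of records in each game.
SELECT game, COUNT(*) as count
FROM scores
GROUP BY game

Result:
  Rugby: 3
  Soccer: 3
  Tennis: 2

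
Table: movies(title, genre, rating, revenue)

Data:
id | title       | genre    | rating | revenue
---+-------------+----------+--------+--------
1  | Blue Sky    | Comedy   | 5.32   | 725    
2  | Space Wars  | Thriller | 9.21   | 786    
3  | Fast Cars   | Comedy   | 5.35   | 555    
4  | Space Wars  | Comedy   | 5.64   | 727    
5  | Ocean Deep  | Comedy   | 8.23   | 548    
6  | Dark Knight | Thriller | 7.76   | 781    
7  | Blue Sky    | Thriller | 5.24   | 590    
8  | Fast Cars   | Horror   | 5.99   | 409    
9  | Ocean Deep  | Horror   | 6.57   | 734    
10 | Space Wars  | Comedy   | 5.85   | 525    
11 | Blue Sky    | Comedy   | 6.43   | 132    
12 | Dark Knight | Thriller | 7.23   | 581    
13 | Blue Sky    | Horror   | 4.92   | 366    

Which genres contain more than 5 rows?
SELECT genre, COUNT(*) as cnt
FROM movies
GROUP BY genre
HAVING COUNT(*) > 5

Result:
  Comedy: 6

Note: HAVING filters groups after aggregation, WHERE filters rows before.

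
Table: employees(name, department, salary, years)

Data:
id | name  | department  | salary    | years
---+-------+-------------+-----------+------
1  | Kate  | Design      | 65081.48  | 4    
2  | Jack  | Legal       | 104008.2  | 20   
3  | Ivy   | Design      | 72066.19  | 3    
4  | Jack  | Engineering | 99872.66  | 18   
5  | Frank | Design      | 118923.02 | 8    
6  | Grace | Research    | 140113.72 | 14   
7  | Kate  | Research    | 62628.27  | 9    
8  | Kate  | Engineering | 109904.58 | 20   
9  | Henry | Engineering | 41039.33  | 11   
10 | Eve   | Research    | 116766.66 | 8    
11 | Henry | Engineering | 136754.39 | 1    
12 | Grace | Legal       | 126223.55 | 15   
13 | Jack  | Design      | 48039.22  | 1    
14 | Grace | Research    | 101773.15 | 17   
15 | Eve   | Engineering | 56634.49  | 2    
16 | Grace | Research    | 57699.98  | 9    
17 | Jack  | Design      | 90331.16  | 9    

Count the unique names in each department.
SELECT department, COUNT(DISTINCT name)
FROM employees
GROUP BY department

Result:
  Design: 4 distinct
  Engineering: 4 distinct
  Legal: 2 distinct
  Research: 3 distinct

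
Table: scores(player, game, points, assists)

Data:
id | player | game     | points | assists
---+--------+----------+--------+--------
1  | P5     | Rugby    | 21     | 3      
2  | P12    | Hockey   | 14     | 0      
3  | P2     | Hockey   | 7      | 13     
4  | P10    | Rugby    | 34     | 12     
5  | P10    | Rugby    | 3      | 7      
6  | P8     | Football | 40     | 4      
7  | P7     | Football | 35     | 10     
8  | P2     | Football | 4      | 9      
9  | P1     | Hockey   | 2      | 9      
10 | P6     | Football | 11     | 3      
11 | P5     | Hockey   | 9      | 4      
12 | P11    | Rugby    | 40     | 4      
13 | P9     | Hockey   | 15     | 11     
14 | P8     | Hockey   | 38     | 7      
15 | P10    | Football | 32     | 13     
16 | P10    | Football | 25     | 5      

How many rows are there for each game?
SELECT game, COUNT(*) as count
FROM scores
GROUP BY game

Result:
  Football: 6
  Hockey: 6
  Rugby: 4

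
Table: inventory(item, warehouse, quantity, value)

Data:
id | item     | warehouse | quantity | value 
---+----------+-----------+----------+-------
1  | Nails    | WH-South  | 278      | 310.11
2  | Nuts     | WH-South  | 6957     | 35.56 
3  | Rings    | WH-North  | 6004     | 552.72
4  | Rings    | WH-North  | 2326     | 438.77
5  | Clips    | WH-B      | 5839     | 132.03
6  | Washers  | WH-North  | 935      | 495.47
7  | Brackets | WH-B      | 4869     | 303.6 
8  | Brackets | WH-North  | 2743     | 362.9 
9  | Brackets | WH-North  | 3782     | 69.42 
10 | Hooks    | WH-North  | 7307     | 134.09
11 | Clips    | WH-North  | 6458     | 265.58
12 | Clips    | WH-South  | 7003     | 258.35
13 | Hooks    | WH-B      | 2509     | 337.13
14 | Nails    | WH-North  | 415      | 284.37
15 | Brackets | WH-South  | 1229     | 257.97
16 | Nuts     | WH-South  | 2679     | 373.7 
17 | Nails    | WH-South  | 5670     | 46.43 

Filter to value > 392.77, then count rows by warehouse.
SELECT warehouse, COUNT(*)
FROM inventory
WHERE value > 392.77
GROUP BY warehouse

Note: WHERE filters rows before grouping.

Result:
  WH-North: 3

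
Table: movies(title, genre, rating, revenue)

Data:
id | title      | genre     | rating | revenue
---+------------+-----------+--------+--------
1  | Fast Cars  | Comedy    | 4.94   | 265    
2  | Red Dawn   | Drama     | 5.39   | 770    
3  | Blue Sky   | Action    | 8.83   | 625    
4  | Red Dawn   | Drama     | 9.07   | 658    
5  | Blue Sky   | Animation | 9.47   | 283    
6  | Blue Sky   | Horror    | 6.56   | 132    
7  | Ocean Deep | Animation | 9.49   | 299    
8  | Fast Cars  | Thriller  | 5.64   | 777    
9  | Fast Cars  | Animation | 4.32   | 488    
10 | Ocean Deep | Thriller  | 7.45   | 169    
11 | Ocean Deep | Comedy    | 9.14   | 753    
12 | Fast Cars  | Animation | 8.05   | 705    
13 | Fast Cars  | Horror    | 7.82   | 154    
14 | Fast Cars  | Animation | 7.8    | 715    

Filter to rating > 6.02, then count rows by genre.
SELECT genre, COUNT(*)
FROM movies
WHERE rating > 6.02
GROUP BY genre

Note: WHERE filters rows before grouping.

Result:
  Action: 1
  Animation: 4
  Comedy: 1
  Drama: 1
  Horror: 2
  Thriller: 1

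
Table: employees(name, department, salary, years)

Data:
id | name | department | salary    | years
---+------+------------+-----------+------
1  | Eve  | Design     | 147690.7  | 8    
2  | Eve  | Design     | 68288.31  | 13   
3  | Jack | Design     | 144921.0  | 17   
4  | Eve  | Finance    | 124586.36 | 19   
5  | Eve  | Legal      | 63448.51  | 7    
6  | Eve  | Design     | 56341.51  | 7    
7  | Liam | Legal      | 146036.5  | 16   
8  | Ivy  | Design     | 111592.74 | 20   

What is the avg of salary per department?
SELECT department, AVG(salary) as result
FROM employees
GROUP BY department

Result:
  Design: 105766.85
  Finance: 124586.36
  Legal: 104742.51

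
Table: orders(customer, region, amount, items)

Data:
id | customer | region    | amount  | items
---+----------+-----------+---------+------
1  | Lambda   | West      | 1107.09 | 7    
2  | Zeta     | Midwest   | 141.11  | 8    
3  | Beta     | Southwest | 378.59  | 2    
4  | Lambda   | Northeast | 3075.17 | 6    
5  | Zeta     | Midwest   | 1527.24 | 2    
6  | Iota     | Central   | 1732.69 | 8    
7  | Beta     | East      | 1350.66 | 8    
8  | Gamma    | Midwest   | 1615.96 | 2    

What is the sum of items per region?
SELECT region, SUM(items) as result
FROM orders
GROUP BY region

Result:
  Central: 8
  East: 8
  Midwest: 12
  Northeast: 6
  Southwest: 2
  West: 7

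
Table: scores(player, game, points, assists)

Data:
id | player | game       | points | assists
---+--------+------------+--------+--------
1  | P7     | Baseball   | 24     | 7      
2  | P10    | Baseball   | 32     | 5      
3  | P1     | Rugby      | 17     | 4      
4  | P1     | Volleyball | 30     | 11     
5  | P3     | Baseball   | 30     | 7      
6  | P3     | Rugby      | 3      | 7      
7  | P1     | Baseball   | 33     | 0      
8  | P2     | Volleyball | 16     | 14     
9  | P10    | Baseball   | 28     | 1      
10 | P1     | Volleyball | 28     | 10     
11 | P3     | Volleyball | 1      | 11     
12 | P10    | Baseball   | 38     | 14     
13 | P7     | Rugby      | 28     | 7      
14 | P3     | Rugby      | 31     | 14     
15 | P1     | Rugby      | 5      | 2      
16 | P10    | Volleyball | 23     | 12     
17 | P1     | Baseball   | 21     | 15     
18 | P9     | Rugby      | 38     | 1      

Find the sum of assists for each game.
SELECT game, SUM(assists) as result
FROM scores
GROUP BY game

Result:
  Baseball: 49
  Rugby: 35
  Volleyball: 58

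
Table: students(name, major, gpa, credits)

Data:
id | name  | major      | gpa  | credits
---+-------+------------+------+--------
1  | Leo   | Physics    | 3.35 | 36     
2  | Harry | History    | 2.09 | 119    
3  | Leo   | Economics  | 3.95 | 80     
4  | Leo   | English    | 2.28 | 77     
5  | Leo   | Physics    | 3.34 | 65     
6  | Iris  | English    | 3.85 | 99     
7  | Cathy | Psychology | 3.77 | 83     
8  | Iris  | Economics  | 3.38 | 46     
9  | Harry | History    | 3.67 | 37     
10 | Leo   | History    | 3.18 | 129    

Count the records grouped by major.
SELECT major, COUNT(*) as count
FROM students
GROUP BY major

Result:
  Economics: 2
  English: 2
  History: 3
  Physics: 2
  Psychology: 1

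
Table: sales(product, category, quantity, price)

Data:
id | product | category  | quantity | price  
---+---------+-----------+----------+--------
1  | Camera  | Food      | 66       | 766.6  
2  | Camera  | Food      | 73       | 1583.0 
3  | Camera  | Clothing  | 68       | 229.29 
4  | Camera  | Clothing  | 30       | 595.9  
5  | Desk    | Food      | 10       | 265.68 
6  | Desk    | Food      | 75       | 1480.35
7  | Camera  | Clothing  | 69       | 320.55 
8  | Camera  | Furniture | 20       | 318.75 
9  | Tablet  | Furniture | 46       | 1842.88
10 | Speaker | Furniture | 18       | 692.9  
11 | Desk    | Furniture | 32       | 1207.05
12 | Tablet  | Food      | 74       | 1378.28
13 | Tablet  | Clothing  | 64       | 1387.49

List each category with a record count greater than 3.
SELECT category, COUNT(*) as cnt
FROM sales
GROUP BY category
HAVING COUNT(*) > 3

Result:
  Clothing: 4
  Food: 5
  Furniture: 4

Note: HAVING filters groups after aggregation, WHERE filters rows before.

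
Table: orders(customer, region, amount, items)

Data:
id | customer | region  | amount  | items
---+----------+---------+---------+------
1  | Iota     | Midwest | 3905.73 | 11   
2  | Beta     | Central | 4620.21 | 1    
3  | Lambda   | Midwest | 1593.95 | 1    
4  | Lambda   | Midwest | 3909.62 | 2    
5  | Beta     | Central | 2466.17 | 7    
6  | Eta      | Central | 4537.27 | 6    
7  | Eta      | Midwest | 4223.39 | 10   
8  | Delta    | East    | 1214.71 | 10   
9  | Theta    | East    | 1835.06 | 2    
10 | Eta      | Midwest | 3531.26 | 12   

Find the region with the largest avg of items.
SELECT region, AVG(items) as val
FROM orders
GROUP BY region
ORDER BY val DESC
LIMIT 1

Result: Midwest with avg(items) = 7.20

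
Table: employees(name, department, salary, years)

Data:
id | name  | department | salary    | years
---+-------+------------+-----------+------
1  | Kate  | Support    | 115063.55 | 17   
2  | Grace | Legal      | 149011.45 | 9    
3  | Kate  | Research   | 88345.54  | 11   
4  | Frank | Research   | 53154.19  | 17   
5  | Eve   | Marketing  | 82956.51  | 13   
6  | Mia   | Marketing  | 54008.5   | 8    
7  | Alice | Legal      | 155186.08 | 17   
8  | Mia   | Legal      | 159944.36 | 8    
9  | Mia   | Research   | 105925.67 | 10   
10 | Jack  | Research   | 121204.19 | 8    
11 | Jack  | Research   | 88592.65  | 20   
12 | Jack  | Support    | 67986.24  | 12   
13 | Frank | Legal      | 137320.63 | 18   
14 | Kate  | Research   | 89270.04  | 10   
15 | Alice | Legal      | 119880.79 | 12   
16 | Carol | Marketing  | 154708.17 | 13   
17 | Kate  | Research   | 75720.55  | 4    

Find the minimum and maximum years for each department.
SELECT department, MIN(years), MAX(years)
FROM employees
GROUP BY department

Result:
  Legal: min=8, max=18
  Marketing: min=8, max=13
  Research: min=4, max=20
  Support: min=12, max=17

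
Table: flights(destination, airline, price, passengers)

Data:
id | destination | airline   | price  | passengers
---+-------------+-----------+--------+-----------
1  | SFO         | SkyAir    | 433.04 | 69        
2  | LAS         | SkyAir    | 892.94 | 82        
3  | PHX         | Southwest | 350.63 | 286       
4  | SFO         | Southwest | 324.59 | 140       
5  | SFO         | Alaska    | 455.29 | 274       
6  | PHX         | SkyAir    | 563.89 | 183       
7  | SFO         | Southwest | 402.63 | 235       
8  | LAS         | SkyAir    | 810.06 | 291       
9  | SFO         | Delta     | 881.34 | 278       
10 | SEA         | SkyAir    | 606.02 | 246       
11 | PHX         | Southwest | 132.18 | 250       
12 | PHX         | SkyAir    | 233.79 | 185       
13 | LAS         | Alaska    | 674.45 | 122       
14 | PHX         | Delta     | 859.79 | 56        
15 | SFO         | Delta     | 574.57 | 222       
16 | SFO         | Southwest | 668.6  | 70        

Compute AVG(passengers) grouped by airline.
SELECT airline, AVG(passengers) as result
FROM flights
GROUP BY airline

Result:
  Alaska: 198.00
  Delta: 185.33
  SkyAir: 176.00
  Southwest: 196.20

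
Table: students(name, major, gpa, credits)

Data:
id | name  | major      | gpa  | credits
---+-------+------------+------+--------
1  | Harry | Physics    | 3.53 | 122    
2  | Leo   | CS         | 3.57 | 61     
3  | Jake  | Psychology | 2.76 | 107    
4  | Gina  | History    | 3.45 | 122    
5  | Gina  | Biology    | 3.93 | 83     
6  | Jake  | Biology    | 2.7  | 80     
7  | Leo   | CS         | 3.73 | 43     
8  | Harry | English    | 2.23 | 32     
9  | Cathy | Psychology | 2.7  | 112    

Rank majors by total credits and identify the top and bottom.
SELECT major, SUM(credits)
FROM students
GROUP BY major
ORDER BY SUM(credits)

All groups:
  English: 32
  CS: 104
  History: 122
  Physics: 122
  Biology: 163
  Psychology: 219

Highest: Psychology (219)
Lowest: English (32)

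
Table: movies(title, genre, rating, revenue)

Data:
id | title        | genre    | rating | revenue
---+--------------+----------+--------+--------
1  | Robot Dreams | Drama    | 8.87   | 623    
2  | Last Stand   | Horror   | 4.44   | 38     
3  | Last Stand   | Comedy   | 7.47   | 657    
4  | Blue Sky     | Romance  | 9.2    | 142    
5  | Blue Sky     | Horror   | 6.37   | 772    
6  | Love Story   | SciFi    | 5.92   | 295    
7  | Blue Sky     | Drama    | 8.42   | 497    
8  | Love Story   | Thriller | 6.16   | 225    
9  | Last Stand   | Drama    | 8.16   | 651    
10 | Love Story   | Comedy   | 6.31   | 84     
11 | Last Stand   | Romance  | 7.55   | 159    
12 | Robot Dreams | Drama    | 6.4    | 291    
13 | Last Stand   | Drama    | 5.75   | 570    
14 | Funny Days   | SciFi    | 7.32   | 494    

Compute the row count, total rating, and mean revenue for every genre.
SELECT genre,
       COUNT(*) as cnt,
       SUM(rating) as total_rating,
       AVG(revenue) as avg_revenue
FROM movies
GROUP BY genre

Result:
  Comedy: 2 records, 13.78 total rating, 370.50 avg revenue
  Drama: 5 records, 37.60 total rating, 526.40 avg revenue
  Horror: 2 records, 10.81 total rating, 405.00 avg revenue
  Romance: 2 records, 16.75 total rating, 150.50 avg revenue
  SciFi: 2 records, 13.24 total rating, 394.50 avg revenue
  Thriller: 1 records, 6.16 total rating, 225.00 avg revenue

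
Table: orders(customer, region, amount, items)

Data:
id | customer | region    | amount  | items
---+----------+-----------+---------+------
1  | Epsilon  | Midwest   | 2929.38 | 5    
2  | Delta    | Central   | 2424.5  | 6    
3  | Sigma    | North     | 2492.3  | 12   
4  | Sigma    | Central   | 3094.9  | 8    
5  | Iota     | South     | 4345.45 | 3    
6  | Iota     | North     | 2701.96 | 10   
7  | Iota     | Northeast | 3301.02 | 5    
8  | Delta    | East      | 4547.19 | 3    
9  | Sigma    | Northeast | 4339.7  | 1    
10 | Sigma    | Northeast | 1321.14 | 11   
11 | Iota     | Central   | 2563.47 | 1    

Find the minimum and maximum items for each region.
SELECT region, MIN(items), MAX(items)
FROM orders
GROUP BY region

Result:
  Central: min=1, max=8
  East: min=3, max=3
  Midwest: min=5, max=5
  North: min=10, max=12
  Northeast: min=1, max=11
  South: min=3, max=3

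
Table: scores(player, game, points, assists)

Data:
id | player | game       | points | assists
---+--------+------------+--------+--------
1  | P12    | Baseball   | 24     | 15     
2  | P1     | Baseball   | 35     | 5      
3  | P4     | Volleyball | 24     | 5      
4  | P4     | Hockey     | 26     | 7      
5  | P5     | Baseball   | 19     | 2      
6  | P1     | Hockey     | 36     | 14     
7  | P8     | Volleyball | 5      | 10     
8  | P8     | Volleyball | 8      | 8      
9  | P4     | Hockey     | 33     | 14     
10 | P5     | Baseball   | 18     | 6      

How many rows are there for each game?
SELECT game, COUNT(*) as count
FROM scores
GROUP BY game

Result:
  Baseball: 4
  Hockey: 3
  Volleyball: 3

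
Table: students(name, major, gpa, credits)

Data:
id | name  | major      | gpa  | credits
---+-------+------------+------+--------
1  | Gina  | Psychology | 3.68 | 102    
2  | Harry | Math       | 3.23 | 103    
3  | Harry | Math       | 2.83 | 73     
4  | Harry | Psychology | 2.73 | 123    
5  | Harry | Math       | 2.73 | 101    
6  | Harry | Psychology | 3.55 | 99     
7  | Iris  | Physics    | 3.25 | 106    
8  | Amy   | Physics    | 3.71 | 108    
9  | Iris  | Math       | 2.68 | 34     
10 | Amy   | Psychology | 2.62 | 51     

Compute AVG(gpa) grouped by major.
SELECT major, AVG(gpa) as result
FROM students
GROUP BY major

Result:
  Math: 2.87
  Physics: 3.48
  Psychology: 3.15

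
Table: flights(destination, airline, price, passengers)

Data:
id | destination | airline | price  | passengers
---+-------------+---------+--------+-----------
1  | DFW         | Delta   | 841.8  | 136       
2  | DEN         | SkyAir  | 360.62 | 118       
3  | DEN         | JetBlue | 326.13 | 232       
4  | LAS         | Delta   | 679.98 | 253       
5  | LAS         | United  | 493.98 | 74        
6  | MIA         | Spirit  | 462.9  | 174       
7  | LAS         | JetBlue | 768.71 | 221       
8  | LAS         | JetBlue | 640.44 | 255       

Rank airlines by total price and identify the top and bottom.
SELECT airline, SUM(price)
FROM flights
GROUP BY airline
ORDER BY SUM(price)

All groups:
  SkyAir: 360.62
  Spirit: 462.90
  United: 493.98
  Delta: 1521.78
  JetBlue: 1735.28

Highest: JetBlue (1735.28)
Lowest: SkyAir (360.62)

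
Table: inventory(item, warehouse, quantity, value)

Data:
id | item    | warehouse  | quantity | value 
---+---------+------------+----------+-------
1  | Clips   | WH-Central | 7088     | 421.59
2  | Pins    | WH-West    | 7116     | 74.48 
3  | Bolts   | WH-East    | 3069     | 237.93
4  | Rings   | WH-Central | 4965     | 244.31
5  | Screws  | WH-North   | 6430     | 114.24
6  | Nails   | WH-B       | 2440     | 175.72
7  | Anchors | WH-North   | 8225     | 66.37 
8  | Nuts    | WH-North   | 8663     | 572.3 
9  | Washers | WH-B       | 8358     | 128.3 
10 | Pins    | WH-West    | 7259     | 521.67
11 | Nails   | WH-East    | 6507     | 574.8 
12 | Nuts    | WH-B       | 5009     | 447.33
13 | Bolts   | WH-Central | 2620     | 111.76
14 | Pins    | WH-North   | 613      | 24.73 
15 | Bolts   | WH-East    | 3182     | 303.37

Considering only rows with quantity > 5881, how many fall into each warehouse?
SELECT warehouse, COUNT(*)
FROM inventory
WHERE quantity > 5881
GROUP BY warehouse

Note: WHERE filters rows before grouping.

Result:
  WH-B: 1
  WH-Central: 1
  WH-East: 1
  WH-North: 3
  WH-West: 2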